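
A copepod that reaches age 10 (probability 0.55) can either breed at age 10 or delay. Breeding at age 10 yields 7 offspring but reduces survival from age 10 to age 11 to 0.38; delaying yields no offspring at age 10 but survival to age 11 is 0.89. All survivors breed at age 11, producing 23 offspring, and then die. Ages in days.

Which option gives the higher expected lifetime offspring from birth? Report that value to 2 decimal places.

11.26

breed at age 10: R₀ = 0.55 × (7 + 0.38 × 23) = 0.55 × 15.7400 = 8.6570
delay to age 11: R₀ = 0.55 × (0.89 × 23) = 0.55 × 20.4700 = 11.2585
Higher: delay to age 11 (11.2585).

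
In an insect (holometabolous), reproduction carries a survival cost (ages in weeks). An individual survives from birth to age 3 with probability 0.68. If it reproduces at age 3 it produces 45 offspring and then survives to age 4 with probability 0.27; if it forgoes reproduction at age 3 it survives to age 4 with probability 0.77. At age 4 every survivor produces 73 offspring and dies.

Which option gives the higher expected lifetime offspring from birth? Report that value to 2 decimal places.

breed at age 3: R₀ = 0.68 × (45 + 0.27 × 73) = 0.68 × 64.7100 = 44.0028
delay to age 4: R₀ = 0.68 × (0.77 × 73) = 0.68 × 56.2100 = 38.2228
Higher: breed at age 3 (44.0028).

44.00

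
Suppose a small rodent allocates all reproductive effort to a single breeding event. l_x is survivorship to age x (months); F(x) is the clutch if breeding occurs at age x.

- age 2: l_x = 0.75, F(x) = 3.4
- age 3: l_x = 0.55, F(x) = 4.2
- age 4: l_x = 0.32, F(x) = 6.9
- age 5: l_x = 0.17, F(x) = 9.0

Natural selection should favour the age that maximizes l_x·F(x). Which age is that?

2

Expected offspring if breeding at age x = l_x × F(x):
  age 2: 0.75 × 3.4 = 2.550
  age 3: 0.55 × 4.2 = 2.310
  age 4: 0.32 × 6.9 = 2.208
  age 5: 0.17 × 9.0 = 1.530
Maximum at age 2 (2.550).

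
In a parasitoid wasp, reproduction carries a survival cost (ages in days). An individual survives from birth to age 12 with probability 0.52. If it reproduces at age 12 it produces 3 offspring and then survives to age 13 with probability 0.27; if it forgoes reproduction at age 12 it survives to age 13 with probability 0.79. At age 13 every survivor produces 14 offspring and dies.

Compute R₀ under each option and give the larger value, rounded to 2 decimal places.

breed at age 12: R₀ = 0.52 × (3 + 0.27 × 14) = 0.52 × 6.7800 = 3.5256
delay to age 13: R₀ = 0.52 × (0.79 × 14) = 0.52 × 11.0600 = 5.7512
Higher: delay to age 13 (5.7512).

5.75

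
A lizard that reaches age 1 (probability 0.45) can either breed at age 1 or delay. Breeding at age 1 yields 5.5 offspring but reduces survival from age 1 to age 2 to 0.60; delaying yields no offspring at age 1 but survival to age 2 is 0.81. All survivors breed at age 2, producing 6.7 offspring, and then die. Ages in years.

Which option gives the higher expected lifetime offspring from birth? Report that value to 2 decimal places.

breed at age 1: R₀ = 0.45 × (5.5 + 0.60 × 6.7) = 0.45 × 9.5200 = 4.2840
delay to age 2: R₀ = 0.45 × (0.81 × 6.7) = 0.45 × 5.4270 = 2.4422
Higher: breed at age 1 (4.2840).

4.28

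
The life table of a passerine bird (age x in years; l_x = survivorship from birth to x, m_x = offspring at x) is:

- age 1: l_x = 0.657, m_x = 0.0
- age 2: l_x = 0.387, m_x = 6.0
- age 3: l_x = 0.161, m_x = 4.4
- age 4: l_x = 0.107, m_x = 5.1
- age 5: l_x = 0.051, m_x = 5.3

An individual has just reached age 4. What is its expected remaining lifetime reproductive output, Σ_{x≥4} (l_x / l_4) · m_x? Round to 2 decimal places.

7.63

l_4 = 0.107. Conditional survival from age 4 to x is l_x / l_4.
  x=4: (0.107/0.107) × 5.1 = 5.1000
  x=5: (0.051/0.107) × 5.3 = 2.5262
Sum = 5.1000 + 2.5262 = 7.6262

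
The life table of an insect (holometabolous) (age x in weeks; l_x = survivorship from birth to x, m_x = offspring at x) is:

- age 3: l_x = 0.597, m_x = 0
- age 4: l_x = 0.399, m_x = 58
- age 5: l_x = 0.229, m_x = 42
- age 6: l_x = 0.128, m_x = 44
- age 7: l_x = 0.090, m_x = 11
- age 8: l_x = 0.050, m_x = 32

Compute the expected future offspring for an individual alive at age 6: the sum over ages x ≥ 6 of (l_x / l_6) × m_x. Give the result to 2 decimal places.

l_6 = 0.128. Conditional survival from age 6 to x is l_x / l_6.
  x=6: (0.128/0.128) × 44 = 44.0000
  x=7: (0.090/0.128) × 11 = 7.7344
  x=8: (0.050/0.128) × 32 = 12.5000
Sum = 44.0000 + 7.7344 + 12.5000 = 64.2344

64.23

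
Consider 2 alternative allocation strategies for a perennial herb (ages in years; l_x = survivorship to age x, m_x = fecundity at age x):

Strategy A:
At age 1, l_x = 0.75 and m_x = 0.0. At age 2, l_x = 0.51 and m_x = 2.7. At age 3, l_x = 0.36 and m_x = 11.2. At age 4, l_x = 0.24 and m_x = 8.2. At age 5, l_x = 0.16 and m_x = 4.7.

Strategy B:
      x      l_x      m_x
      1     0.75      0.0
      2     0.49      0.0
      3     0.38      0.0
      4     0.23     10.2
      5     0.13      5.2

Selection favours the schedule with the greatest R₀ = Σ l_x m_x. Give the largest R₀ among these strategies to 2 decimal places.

Strategy A: R₀ = 0.75×0.0 + 0.51×2.7 + 0.36×11.2 + 0.24×8.2 + 0.16×4.7 = 8.1290
Strategy B: R₀ = 0.75×0.0 + 0.49×0.0 + 0.38×0.0 + 0.23×10.2 + 0.13×5.2 = 3.0220
Highest R₀: strategy A with 8.1290.

8.13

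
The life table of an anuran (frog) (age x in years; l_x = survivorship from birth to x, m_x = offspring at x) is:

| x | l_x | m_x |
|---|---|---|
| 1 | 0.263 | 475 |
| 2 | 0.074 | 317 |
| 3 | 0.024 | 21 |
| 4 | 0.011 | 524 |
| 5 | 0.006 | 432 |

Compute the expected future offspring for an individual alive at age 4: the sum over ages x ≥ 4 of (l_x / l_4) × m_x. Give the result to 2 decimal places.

759.64

l_4 = 0.011. Conditional survival from age 4 to x is l_x / l_4.
  x=4: (0.011/0.011) × 524 = 524.0000
  x=5: (0.006/0.011) × 432 = 235.6364
Sum = 524.0000 + 235.6364 = 759.6364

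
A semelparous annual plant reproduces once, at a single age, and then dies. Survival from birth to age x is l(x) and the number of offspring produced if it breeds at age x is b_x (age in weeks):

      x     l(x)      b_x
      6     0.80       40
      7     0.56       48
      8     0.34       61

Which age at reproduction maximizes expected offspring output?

6

Expected offspring if breeding at age x = l(x) × b_x:
  age 6: 0.80 × 40 = 32.000
  age 7: 0.56 × 48 = 26.880
  age 8: 0.34 × 61 = 20.740
Maximum at age 6 (32.000).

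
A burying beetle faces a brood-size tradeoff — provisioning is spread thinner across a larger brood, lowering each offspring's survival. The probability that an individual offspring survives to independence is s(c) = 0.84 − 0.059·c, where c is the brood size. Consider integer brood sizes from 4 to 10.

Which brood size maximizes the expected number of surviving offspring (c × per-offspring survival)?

7

Expected surviving offspring = c × s(c):
  c=4: 4 × 0.604 = 2.416
  c=5: 5 × 0.545 = 2.725
  c=6: 6 × 0.486 = 2.916
  c=7: 7 × 0.427 = 2.989
  c=8: 8 × 0.368 = 2.944
  c=9: 9 × 0.309 = 2.781
  c=10: 10 × 0.250 = 2.500
Maximum at c = 7 (2.989 surviving offspring).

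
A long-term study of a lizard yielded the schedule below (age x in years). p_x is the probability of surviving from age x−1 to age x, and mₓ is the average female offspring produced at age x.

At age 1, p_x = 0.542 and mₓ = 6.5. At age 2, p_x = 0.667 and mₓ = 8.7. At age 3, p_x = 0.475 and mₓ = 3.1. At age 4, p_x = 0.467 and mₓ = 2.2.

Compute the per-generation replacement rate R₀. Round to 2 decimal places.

Survivorship from birth: l_x = p_1·p_2·…·p_x.
  l_1 = 0.54200
  l_2 = 0.36151
  l_3 = 0.17172
  l_4 = 0.08019
R₀ = Σ l_x mₓ:
  age 1: 0.54200 × 6.5 = 3.5230
  age 2: 0.36151 × 8.7 = 3.1451
  age 3: 0.17172 × 3.1 = 0.5323
  age 4: 0.08019 × 2.2 = 0.1764
R₀ = 3.5230 + 3.1451 + 0.5323 + 0.1764 = 7.3769

7.38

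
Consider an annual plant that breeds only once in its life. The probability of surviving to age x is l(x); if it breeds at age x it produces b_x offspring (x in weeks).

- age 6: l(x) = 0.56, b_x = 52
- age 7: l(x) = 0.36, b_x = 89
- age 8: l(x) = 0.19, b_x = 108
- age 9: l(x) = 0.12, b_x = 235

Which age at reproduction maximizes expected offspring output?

Expected offspring if breeding at age x = l(x) × b_x:
  age 6: 0.56 × 52 = 29.120
  age 7: 0.36 × 89 = 32.040
  age 8: 0.19 × 108 = 20.520
  age 9: 0.12 × 235 = 28.200
Maximum at age 7 (32.040).

7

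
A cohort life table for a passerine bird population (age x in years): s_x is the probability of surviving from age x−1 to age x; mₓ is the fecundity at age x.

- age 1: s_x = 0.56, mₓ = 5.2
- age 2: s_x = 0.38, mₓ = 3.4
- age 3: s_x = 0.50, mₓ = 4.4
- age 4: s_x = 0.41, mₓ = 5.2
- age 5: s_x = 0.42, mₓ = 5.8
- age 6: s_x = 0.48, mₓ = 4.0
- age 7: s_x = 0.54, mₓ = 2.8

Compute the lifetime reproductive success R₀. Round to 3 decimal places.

4.485

Survivorship from birth: l_x = s_1·s_2·…·s_x.
  l_1 = 0.56000
  l_2 = 0.21280
  l_3 = 0.10640
  l_4 = 0.04362
  l_5 = 0.01832
  l_6 = 0.00879
  l_7 = 0.00475
R₀ = Σ l_x mₓ:
  age 1: 0.56000 × 5.2 = 2.9120
  age 2: 0.21280 × 3.4 = 0.7235
  age 3: 0.10640 × 4.4 = 0.4682
  age 4: 0.04362 × 5.2 = 0.2268
  age 5: 0.01832 × 5.8 = 0.1063
  age 6: 0.00879 × 4.0 = 0.0352
  age 7: 0.00475 × 2.8 = 0.0133
R₀ = 2.9120 + 0.7235 + 0.4682 + 0.2268 + 0.1063 + 0.0352 + 0.0133 = 4.4852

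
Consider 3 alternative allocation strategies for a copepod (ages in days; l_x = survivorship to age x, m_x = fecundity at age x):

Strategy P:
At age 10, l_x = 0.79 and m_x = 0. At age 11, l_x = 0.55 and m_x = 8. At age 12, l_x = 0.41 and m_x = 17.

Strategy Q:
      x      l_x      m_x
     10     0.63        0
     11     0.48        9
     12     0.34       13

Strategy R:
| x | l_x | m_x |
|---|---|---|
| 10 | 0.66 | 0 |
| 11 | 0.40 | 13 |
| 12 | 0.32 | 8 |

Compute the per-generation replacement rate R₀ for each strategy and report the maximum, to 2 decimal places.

Strategy P: R₀ = 0.79×0 + 0.55×8 + 0.41×17 = 11.3700
Strategy Q: R₀ = 0.63×0 + 0.48×9 + 0.34×13 = 8.7400
Strategy R: R₀ = 0.66×0 + 0.40×13 + 0.32×8 = 7.7600
Highest R₀: strategy P with 11.3700.

11.37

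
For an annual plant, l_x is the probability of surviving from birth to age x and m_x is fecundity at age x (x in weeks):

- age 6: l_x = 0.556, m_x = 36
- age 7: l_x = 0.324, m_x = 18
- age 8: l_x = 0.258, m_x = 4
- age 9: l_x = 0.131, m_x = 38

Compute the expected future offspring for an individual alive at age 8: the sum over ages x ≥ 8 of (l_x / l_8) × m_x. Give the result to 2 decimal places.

23.29

l_8 = 0.258. Conditional survival from age 8 to x is l_x / l_8.
  x=8: (0.258/0.258) × 4 = 4.0000
  x=9: (0.131/0.258) × 38 = 19.2946
Sum = 4.0000 + 19.2946 = 23.2946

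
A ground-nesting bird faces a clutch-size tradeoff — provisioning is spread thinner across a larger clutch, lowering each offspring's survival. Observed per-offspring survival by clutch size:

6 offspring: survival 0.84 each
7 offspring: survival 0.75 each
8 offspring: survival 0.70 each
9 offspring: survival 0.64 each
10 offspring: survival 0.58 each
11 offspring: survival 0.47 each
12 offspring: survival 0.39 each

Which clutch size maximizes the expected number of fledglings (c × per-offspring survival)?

10

Expected fledglings = c × s(c):
  c=6: 6 × 0.84 = 5.040
  c=7: 7 × 0.75 = 5.250
  c=8: 8 × 0.70 = 5.600
  c=9: 9 × 0.64 = 5.760
  c=10: 10 × 0.58 = 5.800
  c=11: 11 × 0.47 = 5.170
  c=12: 12 × 0.39 = 4.680
Maximum at c = 10 (5.800 fledglings).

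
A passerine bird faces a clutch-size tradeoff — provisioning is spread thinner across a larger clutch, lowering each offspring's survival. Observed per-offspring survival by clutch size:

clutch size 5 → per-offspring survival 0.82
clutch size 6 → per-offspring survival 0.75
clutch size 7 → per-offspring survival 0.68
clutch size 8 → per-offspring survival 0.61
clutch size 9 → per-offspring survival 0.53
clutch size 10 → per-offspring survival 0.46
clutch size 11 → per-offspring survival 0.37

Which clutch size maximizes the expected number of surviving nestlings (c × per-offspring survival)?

8

Expected surviving nestlings = c × s(c):
  c=5: 5 × 0.82 = 4.100
  c=6: 6 × 0.75 = 4.500
  c=7: 7 × 0.68 = 4.760
  c=8: 8 × 0.61 = 4.880
  c=9: 9 × 0.53 = 4.770
  c=10: 10 × 0.46 = 4.600
  c=11: 11 × 0.37 = 4.070
Maximum at c = 8 (4.880 surviving nestlings).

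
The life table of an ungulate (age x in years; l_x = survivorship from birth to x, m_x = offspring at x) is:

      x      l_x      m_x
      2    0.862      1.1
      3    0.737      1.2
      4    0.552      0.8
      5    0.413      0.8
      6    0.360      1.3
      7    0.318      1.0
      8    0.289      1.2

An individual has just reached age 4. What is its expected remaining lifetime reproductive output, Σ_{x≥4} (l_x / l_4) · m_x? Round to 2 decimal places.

l_4 = 0.552. Conditional survival from age 4 to x is l_x / l_4.
  x=4: (0.552/0.552) × 0.8 = 0.8000
  x=5: (0.413/0.552) × 0.8 = 0.5986
  x=6: (0.360/0.552) × 1.3 = 0.8478
  x=7: (0.318/0.552) × 1.0 = 0.5761
  x=8: (0.289/0.552) × 1.2 = 0.6283
Sum = 0.8000 + 0.5986 + 0.8478 + 0.5761 + 0.6283 = 3.4507

3.45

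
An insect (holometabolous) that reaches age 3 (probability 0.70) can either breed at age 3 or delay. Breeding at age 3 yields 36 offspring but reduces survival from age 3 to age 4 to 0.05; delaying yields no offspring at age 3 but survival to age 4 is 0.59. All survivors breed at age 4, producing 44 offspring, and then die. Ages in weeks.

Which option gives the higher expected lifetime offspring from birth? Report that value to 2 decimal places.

breed at age 3: R₀ = 0.70 × (36 + 0.05 × 44) = 0.70 × 38.2000 = 26.7400
delay to age 4: R₀ = 0.70 × (0.59 × 44) = 0.70 × 25.9600 = 18.1720
Higher: breed at age 3 (26.7400).

26.74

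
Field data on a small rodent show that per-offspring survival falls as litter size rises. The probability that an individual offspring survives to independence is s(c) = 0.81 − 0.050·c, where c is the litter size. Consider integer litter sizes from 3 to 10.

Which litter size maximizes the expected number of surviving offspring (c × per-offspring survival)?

Expected surviving offspring = c × s(c):
  c=3: 3 × 0.660 = 1.980
  c=4: 4 × 0.610 = 2.440
  c=5: 5 × 0.560 = 2.800
  c=6: 6 × 0.510 = 3.060
  c=7: 7 × 0.460 = 3.220
  c=8: 8 × 0.410 = 3.280
  c=9: 9 × 0.360 = 3.240
  c=10: 10 × 0.310 = 3.100
Maximum at c = 8 (3.280 surviving offspring).

8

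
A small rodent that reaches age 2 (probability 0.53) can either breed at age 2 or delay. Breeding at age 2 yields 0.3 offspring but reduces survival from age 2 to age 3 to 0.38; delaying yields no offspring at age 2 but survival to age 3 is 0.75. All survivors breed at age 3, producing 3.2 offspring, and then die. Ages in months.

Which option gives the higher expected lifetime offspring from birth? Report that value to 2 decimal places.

breed at age 2: R₀ = 0.53 × (0.3 + 0.38 × 3.2) = 0.53 × 1.5160 = 0.8035
delay to age 3: R₀ = 0.53 × (0.75 × 3.2) = 0.53 × 2.4000 = 1.2720
Higher: delay to age 3 (1.2720).

1.27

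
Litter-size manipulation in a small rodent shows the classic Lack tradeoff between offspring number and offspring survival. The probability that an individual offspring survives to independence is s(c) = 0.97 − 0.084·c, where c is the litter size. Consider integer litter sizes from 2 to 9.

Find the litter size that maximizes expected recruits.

6

Expected recruits = c × s(c):
  c=2: 2 × 0.802 = 1.604
  c=3: 3 × 0.718 = 2.154
  c=4: 4 × 0.634 = 2.536
  c=5: 5 × 0.550 = 2.750
  c=6: 6 × 0.466 = 2.796
  c=7: 7 × 0.382 = 2.674
  c=8: 8 × 0.298 = 2.384
  c=9: 9 × 0.214 = 1.926
Maximum at c = 6 (2.796 recruits).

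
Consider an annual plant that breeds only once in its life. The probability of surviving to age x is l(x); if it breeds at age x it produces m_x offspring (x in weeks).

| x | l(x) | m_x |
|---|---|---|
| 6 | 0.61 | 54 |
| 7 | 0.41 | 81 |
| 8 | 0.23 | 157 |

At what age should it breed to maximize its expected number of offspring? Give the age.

8

Expected offspring if breeding at age x = l(x) × m_x:
  age 6: 0.61 × 54 = 32.940
  age 7: 0.41 × 81 = 33.210
  age 8: 0.23 × 157 = 36.110
Maximum at age 8 (36.110).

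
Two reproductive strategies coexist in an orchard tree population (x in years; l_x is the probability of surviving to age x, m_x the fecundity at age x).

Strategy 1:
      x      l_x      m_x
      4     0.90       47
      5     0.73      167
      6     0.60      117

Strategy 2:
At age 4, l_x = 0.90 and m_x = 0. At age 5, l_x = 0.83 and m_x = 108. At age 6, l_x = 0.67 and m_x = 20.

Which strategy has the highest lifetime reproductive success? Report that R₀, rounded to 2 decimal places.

Strategy 1: R₀ = 0.90×47 + 0.73×167 + 0.60×117 = 234.4100
Strategy 2: R₀ = 0.90×0 + 0.83×108 + 0.67×20 = 103.0400
Highest R₀: strategy 1 with 234.4100.

234.41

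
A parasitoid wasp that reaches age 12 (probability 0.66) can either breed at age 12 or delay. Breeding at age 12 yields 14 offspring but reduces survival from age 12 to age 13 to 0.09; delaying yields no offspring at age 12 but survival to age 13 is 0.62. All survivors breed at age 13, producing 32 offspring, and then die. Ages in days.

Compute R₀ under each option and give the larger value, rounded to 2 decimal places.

breed at age 12: R₀ = 0.66 × (14 + 0.09 × 32) = 0.66 × 16.8800 = 11.1408
delay to age 13: R₀ = 0.66 × (0.62 × 32) = 0.66 × 19.8400 = 13.0944
Higher: delay to age 13 (13.0944).

13.09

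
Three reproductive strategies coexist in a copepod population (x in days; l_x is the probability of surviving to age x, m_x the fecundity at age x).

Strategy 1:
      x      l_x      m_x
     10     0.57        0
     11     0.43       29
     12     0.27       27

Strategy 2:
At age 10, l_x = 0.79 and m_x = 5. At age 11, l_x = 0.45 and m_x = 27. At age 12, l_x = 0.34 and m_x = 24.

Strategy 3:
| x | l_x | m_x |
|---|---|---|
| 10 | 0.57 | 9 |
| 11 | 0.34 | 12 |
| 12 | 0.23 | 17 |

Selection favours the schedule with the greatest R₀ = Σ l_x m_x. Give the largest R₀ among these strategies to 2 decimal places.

Strategy 1: R₀ = 0.57×0 + 0.43×29 + 0.27×27 = 19.7600
Strategy 2: R₀ = 0.79×5 + 0.45×27 + 0.34×24 = 24.2600
Strategy 3: R₀ = 0.57×9 + 0.34×12 + 0.23×17 = 13.1200
Highest R₀: strategy 2 with 24.2600.

24.26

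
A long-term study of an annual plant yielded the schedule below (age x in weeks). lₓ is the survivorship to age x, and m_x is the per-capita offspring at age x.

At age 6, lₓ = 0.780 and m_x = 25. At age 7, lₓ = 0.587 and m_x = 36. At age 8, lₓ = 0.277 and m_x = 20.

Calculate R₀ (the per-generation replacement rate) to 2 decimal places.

R₀ = Σ lₓ m_x:
  age 6: 0.780 × 25 = 19.5000
  age 7: 0.587 × 36 = 21.1320
  age 8: 0.277 × 20 = 5.5400
R₀ = 19.5000 + 21.1320 + 5.5400 = 46.1720

46.17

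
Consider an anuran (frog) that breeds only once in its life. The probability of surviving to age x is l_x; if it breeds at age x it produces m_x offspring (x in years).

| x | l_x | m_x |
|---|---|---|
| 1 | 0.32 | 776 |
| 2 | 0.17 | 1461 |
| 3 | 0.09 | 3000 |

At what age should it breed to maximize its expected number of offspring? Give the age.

Expected offspring if breeding at age x = l_x × m_x:
  age 1: 0.32 × 776 = 248.320
  age 2: 0.17 × 1461 = 248.370
  age 3: 0.09 × 3000 = 270.000
Maximum at age 3 (270.000).

3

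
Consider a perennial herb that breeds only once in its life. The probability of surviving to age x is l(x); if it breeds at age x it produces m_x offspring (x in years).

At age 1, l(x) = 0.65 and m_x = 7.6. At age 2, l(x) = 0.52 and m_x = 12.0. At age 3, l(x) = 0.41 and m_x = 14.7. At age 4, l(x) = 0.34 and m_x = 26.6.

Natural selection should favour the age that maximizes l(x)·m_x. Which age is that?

Expected offspring if breeding at age x = l(x) × m_x:
  age 1: 0.65 × 7.6 = 4.940
  age 2: 0.52 × 12.0 = 6.240
  age 3: 0.41 × 14.7 = 6.027
  age 4: 0.34 × 26.6 = 9.044
Maximum at age 4 (9.044).

4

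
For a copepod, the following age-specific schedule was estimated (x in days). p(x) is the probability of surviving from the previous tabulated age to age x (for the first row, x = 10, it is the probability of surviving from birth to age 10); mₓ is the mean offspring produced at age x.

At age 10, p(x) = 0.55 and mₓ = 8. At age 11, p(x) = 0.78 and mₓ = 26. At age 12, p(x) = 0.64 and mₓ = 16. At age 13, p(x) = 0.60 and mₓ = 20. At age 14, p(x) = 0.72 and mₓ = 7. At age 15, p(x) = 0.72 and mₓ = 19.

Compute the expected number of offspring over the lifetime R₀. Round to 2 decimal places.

Survivorship from birth: l_x = p_10·p_11·…·p_x.
  l_10 = 0.55000
  l_11 = 0.42900
  l_12 = 0.27456
  l_13 = 0.16474
  l_14 = 0.11861
  l_15 = 0.08540
R₀ = Σ l_x mₓ:
  age 10: 0.55000 × 8 = 4.4000
  age 11: 0.42900 × 26 = 11.1540
  age 12: 0.27456 × 16 = 4.3930
  age 13: 0.16474 × 20 = 3.2948
  age 14: 0.11861 × 7 = 0.8303
  age 15: 0.08540 × 19 = 1.6226
R₀ = 4.4000 + 11.1540 + 4.3930 + 3.2948 + 0.8303 + 1.6226 = 25.6946

25.69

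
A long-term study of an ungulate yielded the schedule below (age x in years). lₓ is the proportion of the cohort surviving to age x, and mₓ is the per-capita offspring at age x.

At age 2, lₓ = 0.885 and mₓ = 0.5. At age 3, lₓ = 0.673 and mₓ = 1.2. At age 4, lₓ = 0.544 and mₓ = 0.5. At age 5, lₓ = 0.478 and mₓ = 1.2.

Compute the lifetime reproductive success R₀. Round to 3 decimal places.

R₀ = Σ lₓ mₓ:
  age 2: 0.885 × 0.5 = 0.4425
  age 3: 0.673 × 1.2 = 0.8076
  age 4: 0.544 × 0.5 = 0.2720
  age 5: 0.478 × 1.2 = 0.5736
R₀ = 0.4425 + 0.8076 + 0.2720 + 0.5736 = 2.0957

2.096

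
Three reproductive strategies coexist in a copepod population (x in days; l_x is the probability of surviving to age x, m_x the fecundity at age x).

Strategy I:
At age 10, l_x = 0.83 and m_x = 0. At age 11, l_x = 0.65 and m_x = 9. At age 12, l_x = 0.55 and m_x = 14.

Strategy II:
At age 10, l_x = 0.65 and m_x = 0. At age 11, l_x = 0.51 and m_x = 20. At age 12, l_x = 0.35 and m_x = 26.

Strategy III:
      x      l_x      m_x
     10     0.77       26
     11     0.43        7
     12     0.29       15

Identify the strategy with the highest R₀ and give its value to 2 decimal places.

27.38

Strategy I: R₀ = 0.83×0 + 0.65×9 + 0.55×14 = 13.5500
Strategy II: R₀ = 0.65×0 + 0.51×20 + 0.35×26 = 19.3000
Strategy III: R₀ = 0.77×26 + 0.43×7 + 0.29×15 = 27.3800
Highest R₀: strategy III with 27.3800.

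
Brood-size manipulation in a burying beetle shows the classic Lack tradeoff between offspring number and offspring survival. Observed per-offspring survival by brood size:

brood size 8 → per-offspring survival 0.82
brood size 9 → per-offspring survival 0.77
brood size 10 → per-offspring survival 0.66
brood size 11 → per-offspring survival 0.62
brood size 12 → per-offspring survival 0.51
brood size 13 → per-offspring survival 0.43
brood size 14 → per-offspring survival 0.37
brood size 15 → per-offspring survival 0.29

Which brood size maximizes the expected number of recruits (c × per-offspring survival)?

9

Expected recruits = c × s(c):
  c=8: 8 × 0.82 = 6.560
  c=9: 9 × 0.77 = 6.930
  c=10: 10 × 0.66 = 6.600
  c=11: 11 × 0.62 = 6.820
  c=12: 12 × 0.51 = 6.120
  c=13: 13 × 0.43 = 5.590
  c=14: 14 × 0.37 = 5.180
  c=15: 15 × 0.29 = 4.350
Maximum at c = 9 (6.930 recruits).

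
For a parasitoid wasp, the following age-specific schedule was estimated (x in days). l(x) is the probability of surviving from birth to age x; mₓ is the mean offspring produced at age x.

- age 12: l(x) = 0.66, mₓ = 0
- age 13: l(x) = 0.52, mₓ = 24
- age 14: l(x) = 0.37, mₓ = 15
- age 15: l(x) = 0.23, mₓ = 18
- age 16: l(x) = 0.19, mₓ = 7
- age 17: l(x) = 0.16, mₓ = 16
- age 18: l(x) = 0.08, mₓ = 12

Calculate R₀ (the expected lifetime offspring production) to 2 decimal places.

27.02

R₀ = Σ l(x) mₓ:
  age 12: 0.66 × 0 = 0.0000
  age 13: 0.52 × 24 = 12.4800
  age 14: 0.37 × 15 = 5.5500
  age 15: 0.23 × 18 = 4.1400
  age 16: 0.19 × 7 = 1.3300
  age 17: 0.16 × 16 = 2.5600
  age 18: 0.08 × 12 = 0.9600
R₀ = 0.0000 + 12.4800 + 5.5500 + 4.1400 + 1.3300 + 2.5600 + 0.9600 = 27.0200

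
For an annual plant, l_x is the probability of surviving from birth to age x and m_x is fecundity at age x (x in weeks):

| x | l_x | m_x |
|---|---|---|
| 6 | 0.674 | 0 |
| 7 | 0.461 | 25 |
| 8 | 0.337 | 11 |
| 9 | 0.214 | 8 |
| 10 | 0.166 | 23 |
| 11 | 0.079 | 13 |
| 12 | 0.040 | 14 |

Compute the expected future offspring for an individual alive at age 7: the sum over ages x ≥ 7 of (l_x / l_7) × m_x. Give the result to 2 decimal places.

48.48

l_7 = 0.461. Conditional survival from age 7 to x is l_x / l_7.
  x=7: (0.461/0.461) × 25 = 25.0000
  x=8: (0.337/0.461) × 11 = 8.0412
  x=9: (0.214/0.461) × 8 = 3.7137
  x=10: (0.166/0.461) × 23 = 8.2820
  x=11: (0.079/0.461) × 13 = 2.2278
  x=12: (0.040/0.461) × 14 = 1.2148
Sum = 25.0000 + 8.0412 + 3.7137 + 8.2820 + 2.2278 + 1.2148 = 48.4794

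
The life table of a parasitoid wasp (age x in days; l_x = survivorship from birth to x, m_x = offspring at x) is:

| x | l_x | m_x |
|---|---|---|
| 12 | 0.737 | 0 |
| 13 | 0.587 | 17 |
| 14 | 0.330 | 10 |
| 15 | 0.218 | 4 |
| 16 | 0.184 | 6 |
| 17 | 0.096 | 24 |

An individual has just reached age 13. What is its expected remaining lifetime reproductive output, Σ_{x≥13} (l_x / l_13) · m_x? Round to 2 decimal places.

l_13 = 0.587. Conditional survival from age 13 to x is l_x / l_13.
  x=13: (0.587/0.587) × 17 = 17.0000
  x=14: (0.330/0.587) × 10 = 5.6218
  x=15: (0.218/0.587) × 4 = 1.4855
  x=16: (0.184/0.587) × 6 = 1.8807
  x=17: (0.096/0.587) × 24 = 3.9250
Sum = 17.0000 + 5.6218 + 1.4855 + 1.8807 + 3.9250 = 29.9131

29.91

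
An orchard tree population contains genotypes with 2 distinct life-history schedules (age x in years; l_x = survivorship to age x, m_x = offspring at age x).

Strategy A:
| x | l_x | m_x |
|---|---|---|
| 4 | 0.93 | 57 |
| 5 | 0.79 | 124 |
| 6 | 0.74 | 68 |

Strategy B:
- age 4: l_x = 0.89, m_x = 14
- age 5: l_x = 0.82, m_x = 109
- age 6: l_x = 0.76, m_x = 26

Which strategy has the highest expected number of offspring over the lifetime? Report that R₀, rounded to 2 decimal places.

201.29

Strategy A: R₀ = 0.93×57 + 0.79×124 + 0.74×68 = 201.2900
Strategy B: R₀ = 0.89×14 + 0.82×109 + 0.76×26 = 121.6000
Highest R₀: strategy A with 201.2900.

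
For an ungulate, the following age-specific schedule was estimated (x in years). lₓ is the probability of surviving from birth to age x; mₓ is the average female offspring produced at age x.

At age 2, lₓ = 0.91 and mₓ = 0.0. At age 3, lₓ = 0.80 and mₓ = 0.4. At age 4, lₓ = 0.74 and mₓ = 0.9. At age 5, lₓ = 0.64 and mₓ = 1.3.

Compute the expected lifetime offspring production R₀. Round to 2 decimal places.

R₀ = Σ lₓ mₓ:
  age 2: 0.91 × 0.0 = 0.0000
  age 3: 0.80 × 0.4 = 0.3200
  age 4: 0.74 × 0.9 = 0.6660
  age 5: 0.64 × 1.3 = 0.8320
R₀ = 0.0000 + 0.3200 + 0.6660 + 0.8320 = 1.8180

1.82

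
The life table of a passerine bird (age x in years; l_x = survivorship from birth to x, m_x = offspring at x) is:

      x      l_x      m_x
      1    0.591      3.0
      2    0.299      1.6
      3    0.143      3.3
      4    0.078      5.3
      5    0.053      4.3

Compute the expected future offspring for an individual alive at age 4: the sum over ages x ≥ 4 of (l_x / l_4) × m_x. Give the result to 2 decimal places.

8.22

l_4 = 0.078. Conditional survival from age 4 to x is l_x / l_4.
  x=4: (0.078/0.078) × 5.3 = 5.3000
  x=5: (0.053/0.078) × 4.3 = 2.9218
Sum = 5.3000 + 2.9218 = 8.2218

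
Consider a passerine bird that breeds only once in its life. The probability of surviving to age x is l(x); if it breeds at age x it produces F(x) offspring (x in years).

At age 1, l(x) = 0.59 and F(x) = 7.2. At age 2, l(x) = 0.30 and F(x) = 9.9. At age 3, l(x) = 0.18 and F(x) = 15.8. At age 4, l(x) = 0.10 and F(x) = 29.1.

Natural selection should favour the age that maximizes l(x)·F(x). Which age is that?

1

Expected offspring if breeding at age x = l(x) × F(x):
  age 1: 0.59 × 7.2 = 4.248
  age 2: 0.30 × 9.9 = 2.970
  age 3: 0.18 × 15.8 = 2.844
  age 4: 0.10 × 29.1 = 2.910
Maximum at age 1 (4.248).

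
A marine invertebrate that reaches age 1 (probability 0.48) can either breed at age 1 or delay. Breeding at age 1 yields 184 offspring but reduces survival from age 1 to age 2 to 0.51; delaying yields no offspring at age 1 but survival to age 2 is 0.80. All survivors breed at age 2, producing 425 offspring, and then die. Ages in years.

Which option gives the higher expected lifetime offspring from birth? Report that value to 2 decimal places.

breed at age 1: R₀ = 0.48 × (184 + 0.51 × 425) = 0.48 × 400.7500 = 192.3600
delay to age 2: R₀ = 0.48 × (0.80 × 425) = 0.48 × 340.0000 = 163.2000
Higher: breed at age 1 (192.3600).

192.36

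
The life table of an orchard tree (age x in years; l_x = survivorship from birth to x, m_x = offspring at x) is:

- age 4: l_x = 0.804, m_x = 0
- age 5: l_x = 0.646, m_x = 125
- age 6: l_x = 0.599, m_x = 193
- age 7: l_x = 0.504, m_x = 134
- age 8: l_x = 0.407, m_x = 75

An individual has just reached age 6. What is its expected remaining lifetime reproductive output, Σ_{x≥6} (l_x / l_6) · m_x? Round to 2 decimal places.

l_6 = 0.599. Conditional survival from age 6 to x is l_x / l_6.
  x=6: (0.599/0.599) × 193 = 193.0000
  x=7: (0.504/0.599) × 134 = 112.7479
  x=8: (0.407/0.599) × 75 = 50.9599
Sum = 193.0000 + 112.7479 + 50.9599 = 356.7078

356.71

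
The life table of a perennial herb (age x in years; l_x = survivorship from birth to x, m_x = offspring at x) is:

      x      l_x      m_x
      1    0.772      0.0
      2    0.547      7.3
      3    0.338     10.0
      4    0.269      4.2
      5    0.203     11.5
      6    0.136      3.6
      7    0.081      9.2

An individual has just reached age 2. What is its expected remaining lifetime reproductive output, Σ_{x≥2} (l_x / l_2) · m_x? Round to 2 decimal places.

22.07

l_2 = 0.547. Conditional survival from age 2 to x is l_x / l_2.
  x=2: (0.547/0.547) × 7.3 = 7.3000
  x=3: (0.338/0.547) × 10.0 = 6.1792
  x=4: (0.269/0.547) × 4.2 = 2.0654
  x=5: (0.203/0.547) × 11.5 = 4.2678
  x=6: (0.136/0.547) × 3.6 = 0.8951
  x=7: (0.081/0.547) × 9.2 = 1.3623
Sum = 7.3000 + 6.1792 + 2.0654 + 4.2678 + 0.8951 + 1.3623 = 22.0698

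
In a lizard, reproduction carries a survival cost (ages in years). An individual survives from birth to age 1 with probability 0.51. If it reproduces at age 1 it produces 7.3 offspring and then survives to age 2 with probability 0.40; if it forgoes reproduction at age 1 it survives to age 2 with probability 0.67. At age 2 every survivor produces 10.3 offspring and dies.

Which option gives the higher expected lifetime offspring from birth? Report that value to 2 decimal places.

breed at age 1: R₀ = 0.51 × (7.3 + 0.40 × 10.3) = 0.51 × 11.4200 = 5.8242
delay to age 2: R₀ = 0.51 × (0.67 × 10.3) = 0.51 × 6.9010 = 3.5195
Higher: breed at age 1 (5.8242).

5.82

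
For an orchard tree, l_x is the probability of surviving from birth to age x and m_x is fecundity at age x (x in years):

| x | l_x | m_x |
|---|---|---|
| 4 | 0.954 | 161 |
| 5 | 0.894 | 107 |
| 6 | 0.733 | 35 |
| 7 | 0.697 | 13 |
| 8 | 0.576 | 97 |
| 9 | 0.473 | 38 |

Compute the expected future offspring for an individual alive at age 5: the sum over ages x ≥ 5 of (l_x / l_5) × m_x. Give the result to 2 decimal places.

l_5 = 0.894. Conditional survival from age 5 to x is l_x / l_5.
  x=5: (0.894/0.894) × 107 = 107.0000
  x=6: (0.733/0.894) × 35 = 28.6969
  x=7: (0.697/0.894) × 13 = 10.1353
  x=8: (0.576/0.894) × 97 = 62.4966
  x=9: (0.473/0.894) × 38 = 20.1051
Sum = 107.0000 + 28.6969 + 10.1353 + 62.4966 + 20.1051 = 228.4340

228.43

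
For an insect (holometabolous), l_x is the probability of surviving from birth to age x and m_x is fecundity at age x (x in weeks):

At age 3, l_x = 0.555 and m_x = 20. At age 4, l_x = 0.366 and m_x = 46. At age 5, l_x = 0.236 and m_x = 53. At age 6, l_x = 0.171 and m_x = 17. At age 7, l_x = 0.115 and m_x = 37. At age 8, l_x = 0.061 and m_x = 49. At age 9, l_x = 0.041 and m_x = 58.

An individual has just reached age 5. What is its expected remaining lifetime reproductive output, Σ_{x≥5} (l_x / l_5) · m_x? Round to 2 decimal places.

l_5 = 0.236. Conditional survival from age 5 to x is l_x / l_5.
  x=5: (0.236/0.236) × 53 = 53.0000
  x=6: (0.171/0.236) × 17 = 12.3178
  x=7: (0.115/0.236) × 37 = 18.0297
  x=8: (0.061/0.236) × 49 = 12.6653
  x=9: (0.041/0.236) × 58 = 10.0763
Sum = 53.0000 + 12.3178 + 18.0297 + 12.6653 + 10.0763 = 106.0890

106.09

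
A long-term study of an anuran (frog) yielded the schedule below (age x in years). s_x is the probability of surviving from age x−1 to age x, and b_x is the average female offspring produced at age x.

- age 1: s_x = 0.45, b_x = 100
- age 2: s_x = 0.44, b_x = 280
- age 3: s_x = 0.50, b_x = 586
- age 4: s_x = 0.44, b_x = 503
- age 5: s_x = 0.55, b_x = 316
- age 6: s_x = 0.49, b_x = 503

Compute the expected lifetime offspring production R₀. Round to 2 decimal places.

Survivorship from birth: l_x = s_1·s_2·…·s_x.
  l_1 = 0.45000
  l_2 = 0.19800
  l_3 = 0.09900
  l_4 = 0.04356
  l_5 = 0.02396
  l_6 = 0.01174
R₀ = Σ l_x b_x:
  age 1: 0.45000 × 100 = 45.0000
  age 2: 0.19800 × 280 = 55.4400
  age 3: 0.09900 × 586 = 58.0140
  age 4: 0.04356 × 503 = 21.9107
  age 5: 0.02396 × 316 = 7.5714
  age 6: 0.01174 × 503 = 5.9052
R₀ = 45.0000 + 55.4400 + 58.0140 + 21.9107 + 7.5714 + 5.9052 = 193.8413

193.84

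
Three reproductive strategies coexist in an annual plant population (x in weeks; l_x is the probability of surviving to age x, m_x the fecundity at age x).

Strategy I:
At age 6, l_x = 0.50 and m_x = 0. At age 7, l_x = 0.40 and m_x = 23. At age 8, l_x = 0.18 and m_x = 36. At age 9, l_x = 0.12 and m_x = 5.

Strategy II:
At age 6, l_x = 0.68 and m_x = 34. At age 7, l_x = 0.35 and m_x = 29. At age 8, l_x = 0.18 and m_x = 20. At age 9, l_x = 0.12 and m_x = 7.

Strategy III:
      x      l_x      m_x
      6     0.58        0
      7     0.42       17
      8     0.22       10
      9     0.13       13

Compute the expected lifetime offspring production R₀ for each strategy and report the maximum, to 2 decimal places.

Strategy I: R₀ = 0.50×0 + 0.40×23 + 0.18×36 + 0.12×5 = 16.2800
Strategy II: R₀ = 0.68×34 + 0.35×29 + 0.18×20 + 0.12×7 = 37.7100
Strategy III: R₀ = 0.58×0 + 0.42×17 + 0.22×10 + 0.13×13 = 11.0300
Highest R₀: strategy II with 37.7100.

37.71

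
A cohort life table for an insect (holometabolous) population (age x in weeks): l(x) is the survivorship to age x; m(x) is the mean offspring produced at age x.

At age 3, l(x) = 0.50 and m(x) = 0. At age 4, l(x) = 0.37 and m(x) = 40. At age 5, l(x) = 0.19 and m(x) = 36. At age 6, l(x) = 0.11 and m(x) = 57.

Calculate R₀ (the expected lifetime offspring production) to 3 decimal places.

R₀ = Σ l(x) m(x):
  age 3: 0.50 × 0 = 0.0000
  age 4: 0.37 × 40 = 14.8000
  age 5: 0.19 × 36 = 6.8400
  age 6: 0.11 × 57 = 6.2700
R₀ = 0.0000 + 14.8000 + 6.8400 + 6.2700 = 27.9100

27.910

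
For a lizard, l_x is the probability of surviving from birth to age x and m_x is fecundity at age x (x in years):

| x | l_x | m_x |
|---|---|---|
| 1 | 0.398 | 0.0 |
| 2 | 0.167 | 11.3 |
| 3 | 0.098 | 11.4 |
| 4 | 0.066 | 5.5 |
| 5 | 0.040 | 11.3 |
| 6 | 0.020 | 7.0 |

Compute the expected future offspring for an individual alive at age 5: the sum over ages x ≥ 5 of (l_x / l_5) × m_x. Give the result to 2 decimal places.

l_5 = 0.040. Conditional survival from age 5 to x is l_x / l_5.
  x=5: (0.040/0.040) × 11.3 = 11.3000
  x=6: (0.020/0.040) × 7.0 = 3.5000
Sum = 11.3000 + 3.5000 = 14.8000

14.80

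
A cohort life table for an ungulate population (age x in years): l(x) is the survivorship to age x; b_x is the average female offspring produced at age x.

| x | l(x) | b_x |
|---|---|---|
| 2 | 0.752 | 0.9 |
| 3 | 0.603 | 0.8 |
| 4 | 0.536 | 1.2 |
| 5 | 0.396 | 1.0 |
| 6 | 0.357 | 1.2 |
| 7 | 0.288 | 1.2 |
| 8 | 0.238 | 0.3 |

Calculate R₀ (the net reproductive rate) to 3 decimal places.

R₀ = Σ l(x) b_x:
  age 2: 0.752 × 0.9 = 0.6768
  age 3: 0.603 × 0.8 = 0.4824
  age 4: 0.536 × 1.2 = 0.6432
  age 5: 0.396 × 1.0 = 0.3960
  age 6: 0.357 × 1.2 = 0.4284
  age 7: 0.288 × 1.2 = 0.3456
  age 8: 0.238 × 0.3 = 0.0714
R₀ = 0.6768 + 0.4824 + 0.6432 + 0.3960 + 0.4284 + 0.3456 + 0.0714 = 3.0438

3.044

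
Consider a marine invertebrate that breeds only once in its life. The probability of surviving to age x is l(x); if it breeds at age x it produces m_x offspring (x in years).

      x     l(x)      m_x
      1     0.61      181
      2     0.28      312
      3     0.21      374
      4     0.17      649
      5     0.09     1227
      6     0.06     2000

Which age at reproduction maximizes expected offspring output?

Expected offspring if breeding at age x = l(x) × m_x:
  age 1: 0.61 × 181 = 110.410
  age 2: 0.28 × 312 = 87.360
  age 3: 0.21 × 374 = 78.540
  age 4: 0.17 × 649 = 110.330
  age 5: 0.09 × 1227 = 110.430
  age 6: 0.06 × 2000 = 120.000
Maximum at age 6 (120.000).

6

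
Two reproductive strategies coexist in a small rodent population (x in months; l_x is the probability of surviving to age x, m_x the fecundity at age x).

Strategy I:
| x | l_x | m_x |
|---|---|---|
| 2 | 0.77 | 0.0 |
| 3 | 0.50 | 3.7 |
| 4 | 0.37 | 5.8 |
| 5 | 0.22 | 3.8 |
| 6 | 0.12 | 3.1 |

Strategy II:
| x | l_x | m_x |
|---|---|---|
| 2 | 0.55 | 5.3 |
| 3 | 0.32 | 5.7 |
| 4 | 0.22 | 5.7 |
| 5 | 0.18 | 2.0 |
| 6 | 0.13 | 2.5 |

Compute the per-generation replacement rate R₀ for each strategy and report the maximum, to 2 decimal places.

6.68

Strategy I: R₀ = 0.77×0.0 + 0.50×3.7 + 0.37×5.8 + 0.22×3.8 + 0.12×3.1 = 5.2040
Strategy II: R₀ = 0.55×5.3 + 0.32×5.7 + 0.22×5.7 + 0.18×2.0 + 0.13×2.5 = 6.6780
Highest R₀: strategy II with 6.6780.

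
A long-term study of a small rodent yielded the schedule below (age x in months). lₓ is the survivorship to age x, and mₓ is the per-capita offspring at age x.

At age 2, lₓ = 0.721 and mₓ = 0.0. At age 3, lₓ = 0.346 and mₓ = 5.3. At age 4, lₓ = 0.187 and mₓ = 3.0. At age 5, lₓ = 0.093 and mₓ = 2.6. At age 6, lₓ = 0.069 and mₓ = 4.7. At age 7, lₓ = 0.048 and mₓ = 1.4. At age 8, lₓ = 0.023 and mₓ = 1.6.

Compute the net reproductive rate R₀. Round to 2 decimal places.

3.06

R₀ = Σ lₓ mₓ:
  age 2: 0.721 × 0.0 = 0.0000
  age 3: 0.346 × 5.3 = 1.8338
  age 4: 0.187 × 3.0 = 0.5610
  age 5: 0.093 × 2.6 = 0.2418
  age 6: 0.069 × 4.7 = 0.3243
  age 7: 0.048 × 1.4 = 0.0672
  age 8: 0.023 × 1.6 = 0.0368
R₀ = 0.0000 + 1.8338 + 0.5610 + 0.2418 + 0.3243 + 0.0672 + 0.0368 = 3.0649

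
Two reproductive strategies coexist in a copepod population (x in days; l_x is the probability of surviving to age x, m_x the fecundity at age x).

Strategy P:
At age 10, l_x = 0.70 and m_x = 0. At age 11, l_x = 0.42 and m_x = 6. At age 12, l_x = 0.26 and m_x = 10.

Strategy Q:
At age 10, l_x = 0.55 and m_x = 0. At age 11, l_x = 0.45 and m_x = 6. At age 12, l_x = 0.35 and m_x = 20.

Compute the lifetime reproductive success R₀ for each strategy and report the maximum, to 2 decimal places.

Strategy P: R₀ = 0.70×0 + 0.42×6 + 0.26×10 = 5.1200
Strategy Q: R₀ = 0.55×0 + 0.45×6 + 0.35×20 = 9.7000
Highest R₀: strategy Q with 9.7000.

9.70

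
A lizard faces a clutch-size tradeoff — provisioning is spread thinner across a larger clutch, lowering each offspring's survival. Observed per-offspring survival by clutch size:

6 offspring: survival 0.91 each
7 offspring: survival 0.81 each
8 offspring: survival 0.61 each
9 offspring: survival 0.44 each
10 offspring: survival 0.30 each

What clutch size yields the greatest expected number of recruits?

7

Expected recruits = c × s(c):
  c=6: 6 × 0.91 = 5.460
  c=7: 7 × 0.81 = 5.670
  c=8: 8 × 0.61 = 4.880
  c=9: 9 × 0.44 = 3.960
  c=10: 10 × 0.30 = 3.000
Maximum at c = 7 (5.670 recruits).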